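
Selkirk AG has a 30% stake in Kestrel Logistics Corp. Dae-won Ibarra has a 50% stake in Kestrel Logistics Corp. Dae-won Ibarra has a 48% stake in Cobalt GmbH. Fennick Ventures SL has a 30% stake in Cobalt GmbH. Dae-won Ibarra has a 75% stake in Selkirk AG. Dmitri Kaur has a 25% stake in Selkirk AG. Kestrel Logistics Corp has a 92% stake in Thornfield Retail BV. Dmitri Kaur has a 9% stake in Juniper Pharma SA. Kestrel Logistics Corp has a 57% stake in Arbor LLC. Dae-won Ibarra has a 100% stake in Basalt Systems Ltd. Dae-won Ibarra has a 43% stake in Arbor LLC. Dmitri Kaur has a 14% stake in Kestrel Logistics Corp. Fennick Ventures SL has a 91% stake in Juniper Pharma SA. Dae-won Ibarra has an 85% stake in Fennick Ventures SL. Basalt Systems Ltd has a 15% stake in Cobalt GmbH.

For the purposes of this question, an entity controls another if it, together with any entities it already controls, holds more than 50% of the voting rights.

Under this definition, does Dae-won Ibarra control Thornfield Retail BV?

Yes

Dae-won holds 75% of Selkirk, so Dae-won controls Selkirk.
Selkirk and Dae-won together hold 30% + 50% = 80% of Kestrel, so Dae-won controls Kestrel.
Kestrel holds 92% of Thornfield, so Dae-won controls Thornfield.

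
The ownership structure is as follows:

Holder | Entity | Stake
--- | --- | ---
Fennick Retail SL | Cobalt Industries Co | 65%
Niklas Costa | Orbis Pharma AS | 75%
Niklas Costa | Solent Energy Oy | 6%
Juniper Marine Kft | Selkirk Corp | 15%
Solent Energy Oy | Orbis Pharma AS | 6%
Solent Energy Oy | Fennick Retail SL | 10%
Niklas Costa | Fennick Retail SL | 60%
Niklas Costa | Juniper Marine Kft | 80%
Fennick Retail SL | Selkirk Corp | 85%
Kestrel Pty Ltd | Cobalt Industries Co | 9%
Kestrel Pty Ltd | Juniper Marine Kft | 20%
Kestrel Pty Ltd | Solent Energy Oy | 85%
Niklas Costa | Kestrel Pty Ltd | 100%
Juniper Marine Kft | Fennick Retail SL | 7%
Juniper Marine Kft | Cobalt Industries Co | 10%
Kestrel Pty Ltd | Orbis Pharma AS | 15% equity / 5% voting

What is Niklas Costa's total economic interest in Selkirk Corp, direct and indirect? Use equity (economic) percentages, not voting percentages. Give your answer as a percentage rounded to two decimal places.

Niklas reaches Selkirk along 7 paths.
Via Fennick: 60% × 85% = 51%.
Via Kestrel → Solent → Fennick: 100% × 85% × 10% × 85% = 7.225%.
Via Solent → Fennick: 6% × 10% × 85% = 0.51%.
Via Juniper → Fennick: 80% × 7% × 85% = 4.76%.
Via Kestrel → Juniper → Fennick: 100% × 20% × 7% × 85% = 1.19%.
Via Juniper: 80% × 15% = 12%.
Via Kestrel → Juniper: 100% × 20% × 15% = 3%.
Total: 51% + 7.225% + 0.51% + 4.76% + 1.19% + 12% + 3% = 79.685%.
Rounded: 79.69%.

79.69%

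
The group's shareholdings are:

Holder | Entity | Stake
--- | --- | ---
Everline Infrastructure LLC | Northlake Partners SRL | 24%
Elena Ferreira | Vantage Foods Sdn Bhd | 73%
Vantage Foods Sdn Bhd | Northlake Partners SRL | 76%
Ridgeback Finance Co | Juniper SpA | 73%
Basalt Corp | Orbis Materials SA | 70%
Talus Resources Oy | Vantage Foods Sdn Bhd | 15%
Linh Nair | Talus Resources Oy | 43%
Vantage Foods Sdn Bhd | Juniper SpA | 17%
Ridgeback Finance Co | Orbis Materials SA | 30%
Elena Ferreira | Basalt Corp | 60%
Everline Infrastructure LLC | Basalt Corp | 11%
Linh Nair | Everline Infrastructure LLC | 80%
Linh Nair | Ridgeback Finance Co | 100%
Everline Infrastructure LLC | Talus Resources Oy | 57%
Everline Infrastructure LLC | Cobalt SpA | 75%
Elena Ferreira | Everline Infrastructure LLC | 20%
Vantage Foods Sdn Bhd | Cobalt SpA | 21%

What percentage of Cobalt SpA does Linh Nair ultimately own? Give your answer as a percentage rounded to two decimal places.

Linh reaches Cobalt along 3 paths.
Via Everline: 80% × 75% = 60%.
Via Everline → Talus → Vantage: 80% × 57% × 15% × 21% = 1.4364%.
Via Talus → Vantage: 43% × 15% × 21% = 1.3545%.
Total: 60% + 1.4364% + 1.3545% = 62.7909%.
Rounded: 62.79%.

62.79%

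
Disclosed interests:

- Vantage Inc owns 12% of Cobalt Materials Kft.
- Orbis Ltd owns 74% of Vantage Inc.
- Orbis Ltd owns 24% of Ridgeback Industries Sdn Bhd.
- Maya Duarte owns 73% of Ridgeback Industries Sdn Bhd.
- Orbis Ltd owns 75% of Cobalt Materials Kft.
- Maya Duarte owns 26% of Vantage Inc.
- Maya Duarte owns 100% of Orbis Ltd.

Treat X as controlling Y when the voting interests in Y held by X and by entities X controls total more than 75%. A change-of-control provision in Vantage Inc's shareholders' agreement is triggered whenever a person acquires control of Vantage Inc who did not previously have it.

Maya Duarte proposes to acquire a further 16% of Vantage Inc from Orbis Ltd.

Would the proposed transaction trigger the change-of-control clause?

The purchase adds only to Maya's holdings (Orbis's stake shrinks), so Maya is the only person who could newly come to control Vantage.
Maya holds 100% of Orbis, so Maya controls Orbis.
Maya and Orbis together hold 26% + 74% = 100% of Vantage, so Maya controls Vantage.
So Maya already controls Vantage before the transaction.
After the purchase, Maya's direct stake in Vantage rises to 26% + 16% = 42%, and Orbis's stake falls to 58%.
Maya controlled Vantage already, so this is not a new person acquiring control; every other person's position is unchanged or reduced.
No new person acquires control, so the clause is not triggered.

No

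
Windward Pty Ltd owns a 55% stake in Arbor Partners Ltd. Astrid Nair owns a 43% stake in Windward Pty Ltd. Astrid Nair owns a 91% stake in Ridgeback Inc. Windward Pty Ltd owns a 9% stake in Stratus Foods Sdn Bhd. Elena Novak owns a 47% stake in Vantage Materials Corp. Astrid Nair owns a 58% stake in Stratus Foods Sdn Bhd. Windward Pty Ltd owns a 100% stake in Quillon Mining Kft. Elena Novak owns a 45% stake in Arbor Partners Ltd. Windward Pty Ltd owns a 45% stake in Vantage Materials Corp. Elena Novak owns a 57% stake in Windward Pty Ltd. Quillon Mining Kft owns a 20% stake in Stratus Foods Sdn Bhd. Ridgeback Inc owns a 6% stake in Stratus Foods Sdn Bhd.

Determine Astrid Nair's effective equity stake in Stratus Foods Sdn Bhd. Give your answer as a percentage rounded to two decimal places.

Astrid reaches Stratus along 4 paths.
Direct stake: 58% = 58%.
Via Windward: 43% × 9% = 3.87%.
Via Windward → Quillon: 43% × 100% × 20% = 8.6%.
Via Ridgeback: 91% × 6% = 5.46%.
Total: 58% + 3.87% + 8.6% + 5.46% = 75.93%.

75.93%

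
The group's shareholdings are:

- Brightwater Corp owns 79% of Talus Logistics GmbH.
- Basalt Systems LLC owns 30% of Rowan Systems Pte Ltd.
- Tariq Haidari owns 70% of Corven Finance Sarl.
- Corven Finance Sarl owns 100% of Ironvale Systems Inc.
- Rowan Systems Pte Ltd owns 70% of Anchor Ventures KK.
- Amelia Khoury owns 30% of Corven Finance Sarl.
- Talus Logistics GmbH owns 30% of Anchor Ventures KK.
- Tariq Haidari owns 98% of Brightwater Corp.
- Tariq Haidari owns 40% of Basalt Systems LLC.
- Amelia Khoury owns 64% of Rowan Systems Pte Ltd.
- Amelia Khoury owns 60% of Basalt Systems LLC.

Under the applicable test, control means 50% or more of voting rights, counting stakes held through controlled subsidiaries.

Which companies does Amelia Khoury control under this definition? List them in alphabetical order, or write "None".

Amelia holds 60% of Basalt, so Amelia controls Basalt.
Amelia and Basalt together hold 64% + 30% = 94% of Rowan, so Amelia controls Rowan.
Rowan holds 70% of Anchor, so Amelia controls Anchor.
No other company's threshold is met.

Anchor Ventures KK, Basalt Systems LLC, Rowan Systems Pte Ltd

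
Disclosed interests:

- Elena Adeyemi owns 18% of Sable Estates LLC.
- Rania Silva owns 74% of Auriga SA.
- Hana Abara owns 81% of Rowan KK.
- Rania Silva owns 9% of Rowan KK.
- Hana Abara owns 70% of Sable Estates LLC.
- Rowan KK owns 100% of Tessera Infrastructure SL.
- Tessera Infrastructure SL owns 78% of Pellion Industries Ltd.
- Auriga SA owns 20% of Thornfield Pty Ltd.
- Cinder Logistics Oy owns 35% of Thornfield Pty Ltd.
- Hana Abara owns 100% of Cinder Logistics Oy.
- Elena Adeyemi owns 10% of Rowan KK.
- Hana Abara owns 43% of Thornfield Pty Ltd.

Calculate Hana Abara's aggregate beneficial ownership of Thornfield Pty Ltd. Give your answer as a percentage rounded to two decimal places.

Hana reaches Thornfield along 2 paths.
Via Cinder: 100% × 35% = 35%.
Direct stake: 43% = 43%.
Total: 35% + 43% = 78%.
Rounded: 78.00%.

78.00%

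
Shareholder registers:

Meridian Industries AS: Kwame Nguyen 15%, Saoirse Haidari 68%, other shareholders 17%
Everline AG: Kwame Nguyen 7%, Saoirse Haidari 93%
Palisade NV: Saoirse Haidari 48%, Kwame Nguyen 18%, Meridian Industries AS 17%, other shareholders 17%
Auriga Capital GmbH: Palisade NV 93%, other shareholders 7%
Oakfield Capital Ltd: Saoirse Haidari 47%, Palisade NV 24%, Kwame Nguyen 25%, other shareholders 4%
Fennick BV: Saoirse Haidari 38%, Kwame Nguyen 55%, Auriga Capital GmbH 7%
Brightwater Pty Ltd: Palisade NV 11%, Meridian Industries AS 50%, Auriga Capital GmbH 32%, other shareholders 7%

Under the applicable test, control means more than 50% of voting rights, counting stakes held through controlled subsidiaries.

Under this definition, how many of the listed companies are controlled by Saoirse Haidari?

Saoirse holds 68% of Meridian, so Saoirse controls Meridian.
Saoirse holds 93% of Everline, so Saoirse controls Everline.
Saoirse and Meridian together hold 48% + 17% = 65% of Palisade, so Saoirse controls Palisade.
Palisade holds 93% of Auriga, so Saoirse controls Auriga.
Saoirse and Palisade together hold 47% + 24% = 71% of Oakfield, so Saoirse controls Oakfield.
Palisade and Meridian and Auriga together hold 11% + 50% + 32% = 93% of Brightwater, so Saoirse controls Brightwater.
No other company's threshold is met.
Saoirse controls 6 companies.

6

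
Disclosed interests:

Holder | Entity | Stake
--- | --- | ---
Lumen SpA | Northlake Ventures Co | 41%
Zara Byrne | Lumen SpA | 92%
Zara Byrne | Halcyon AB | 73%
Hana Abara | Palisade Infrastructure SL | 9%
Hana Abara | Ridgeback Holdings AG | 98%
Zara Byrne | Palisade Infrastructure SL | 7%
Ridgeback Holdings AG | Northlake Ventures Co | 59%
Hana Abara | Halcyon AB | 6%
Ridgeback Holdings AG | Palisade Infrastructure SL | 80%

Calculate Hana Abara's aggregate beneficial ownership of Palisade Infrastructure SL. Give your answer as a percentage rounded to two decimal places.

87.40%

Hana reaches Palisade along 2 paths.
Via Ridgeback: 98% × 80% = 78.4%.
Direct stake: 9% = 9%.
Total: 78.4% + 9% = 87.4%.
Rounded: 87.40%.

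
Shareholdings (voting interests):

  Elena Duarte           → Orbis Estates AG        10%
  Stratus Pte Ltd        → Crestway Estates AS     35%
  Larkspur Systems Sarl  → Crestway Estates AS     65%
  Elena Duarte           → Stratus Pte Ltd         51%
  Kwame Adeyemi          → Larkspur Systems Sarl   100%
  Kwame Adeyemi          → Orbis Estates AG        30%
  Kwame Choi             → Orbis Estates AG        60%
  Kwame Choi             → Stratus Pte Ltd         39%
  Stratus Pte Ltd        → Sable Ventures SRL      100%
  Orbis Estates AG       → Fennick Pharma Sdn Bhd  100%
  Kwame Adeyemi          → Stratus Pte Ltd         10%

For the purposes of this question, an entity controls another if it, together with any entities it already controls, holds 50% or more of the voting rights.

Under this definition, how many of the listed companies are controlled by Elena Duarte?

Elena holds 51% of Stratus, so Elena controls Stratus.
Stratus holds 100% of Sable, so Elena controls Sable.
No other company's threshold is met.
Elena controls 2 companies.

2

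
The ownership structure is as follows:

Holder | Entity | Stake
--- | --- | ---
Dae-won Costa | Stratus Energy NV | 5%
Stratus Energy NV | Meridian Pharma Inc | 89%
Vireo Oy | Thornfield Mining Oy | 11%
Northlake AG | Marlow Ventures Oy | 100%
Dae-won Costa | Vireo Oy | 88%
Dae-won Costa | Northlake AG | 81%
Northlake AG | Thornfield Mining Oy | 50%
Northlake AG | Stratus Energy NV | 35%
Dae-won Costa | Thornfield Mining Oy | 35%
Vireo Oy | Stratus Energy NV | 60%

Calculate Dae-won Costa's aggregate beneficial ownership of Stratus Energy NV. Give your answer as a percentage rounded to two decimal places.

86.15%

Dae-won reaches Stratus along 3 paths.
Via Northlake: 81% × 35% = 28.35%.
Via Vireo: 88% × 60% = 52.8%.
Direct stake: 5% = 5%.
Total: 28.35% + 52.8% + 5% = 86.15%.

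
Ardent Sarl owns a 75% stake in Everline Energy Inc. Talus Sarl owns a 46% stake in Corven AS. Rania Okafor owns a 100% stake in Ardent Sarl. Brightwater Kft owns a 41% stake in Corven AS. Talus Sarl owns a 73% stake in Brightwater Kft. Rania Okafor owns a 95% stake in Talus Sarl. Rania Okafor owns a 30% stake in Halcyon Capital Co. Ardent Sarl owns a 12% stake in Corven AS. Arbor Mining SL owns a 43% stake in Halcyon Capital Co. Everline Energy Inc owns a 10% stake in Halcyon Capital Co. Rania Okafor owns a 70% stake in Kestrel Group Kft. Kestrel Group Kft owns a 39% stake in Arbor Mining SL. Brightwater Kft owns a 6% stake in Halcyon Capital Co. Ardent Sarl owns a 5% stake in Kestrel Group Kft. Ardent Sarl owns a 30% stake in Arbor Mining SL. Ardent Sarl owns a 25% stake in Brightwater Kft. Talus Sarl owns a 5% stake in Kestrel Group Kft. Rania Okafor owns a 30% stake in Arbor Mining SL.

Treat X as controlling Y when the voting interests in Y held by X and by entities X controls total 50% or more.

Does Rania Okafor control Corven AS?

Yes

Rania holds 95% of Talus, so Rania controls Talus.
Rania holds 100% of Ardent, so Rania controls Ardent.
Ardent and Talus together hold 25% + 73% = 98% of Brightwater, so Rania controls Brightwater.
Ardent and Talus and Brightwater together hold 12% + 46% + 41% = 99% of Corven, so Rania controls Corven.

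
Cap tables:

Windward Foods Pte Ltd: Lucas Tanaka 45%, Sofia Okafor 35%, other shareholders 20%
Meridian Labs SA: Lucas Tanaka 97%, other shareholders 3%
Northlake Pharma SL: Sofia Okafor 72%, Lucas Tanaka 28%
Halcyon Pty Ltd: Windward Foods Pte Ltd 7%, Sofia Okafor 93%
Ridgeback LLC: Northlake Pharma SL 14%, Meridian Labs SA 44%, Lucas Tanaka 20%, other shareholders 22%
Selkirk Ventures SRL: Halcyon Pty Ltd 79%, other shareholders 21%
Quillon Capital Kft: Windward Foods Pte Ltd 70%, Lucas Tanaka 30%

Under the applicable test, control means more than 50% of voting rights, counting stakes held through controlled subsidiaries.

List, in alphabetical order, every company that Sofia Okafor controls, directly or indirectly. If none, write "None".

Halcyon Pty Ltd, Northlake Pharma SL, Selkirk Ventures SRL

Sofia holds 72% of Northlake, so Sofia controls Northlake.
Sofia holds 93% of Halcyon, so Sofia controls Halcyon.
Halcyon holds 79% of Selkirk, so Sofia controls Selkirk.
No other company's threshold is met.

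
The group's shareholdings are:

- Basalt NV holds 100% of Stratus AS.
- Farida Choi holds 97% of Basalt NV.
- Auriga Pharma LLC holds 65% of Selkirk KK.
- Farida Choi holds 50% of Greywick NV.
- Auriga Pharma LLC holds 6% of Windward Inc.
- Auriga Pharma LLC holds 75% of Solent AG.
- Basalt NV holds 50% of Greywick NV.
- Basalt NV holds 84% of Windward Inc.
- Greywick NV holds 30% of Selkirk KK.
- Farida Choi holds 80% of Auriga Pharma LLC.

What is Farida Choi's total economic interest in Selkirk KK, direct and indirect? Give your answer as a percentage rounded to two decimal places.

81.55%

Farida reaches Selkirk along 3 paths.
Via Greywick: 50% × 30% = 15%.
Via Basalt → Greywick: 97% × 50% × 30% = 14.55%.
Via Auriga: 80% × 65% = 52%.
Total: 15% + 14.55% + 52% = 81.55%.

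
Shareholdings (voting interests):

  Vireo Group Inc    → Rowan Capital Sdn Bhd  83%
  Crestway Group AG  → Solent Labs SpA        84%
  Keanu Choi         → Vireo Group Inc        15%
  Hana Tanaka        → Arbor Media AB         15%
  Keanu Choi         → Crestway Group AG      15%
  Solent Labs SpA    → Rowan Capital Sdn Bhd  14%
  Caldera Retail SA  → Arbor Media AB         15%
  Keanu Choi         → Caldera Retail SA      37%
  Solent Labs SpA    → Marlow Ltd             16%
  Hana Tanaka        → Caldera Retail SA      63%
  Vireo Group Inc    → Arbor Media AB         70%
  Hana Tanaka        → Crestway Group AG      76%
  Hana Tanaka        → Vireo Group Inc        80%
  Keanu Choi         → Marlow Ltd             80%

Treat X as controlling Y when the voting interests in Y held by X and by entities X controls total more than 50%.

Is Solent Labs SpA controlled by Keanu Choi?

Keanu holds 80% of Marlow, so Keanu controls Marlow.
Neither Keanu nor any entity Keanu controls holds any voting interest in Solent.
So Keanu does not control Solent.

No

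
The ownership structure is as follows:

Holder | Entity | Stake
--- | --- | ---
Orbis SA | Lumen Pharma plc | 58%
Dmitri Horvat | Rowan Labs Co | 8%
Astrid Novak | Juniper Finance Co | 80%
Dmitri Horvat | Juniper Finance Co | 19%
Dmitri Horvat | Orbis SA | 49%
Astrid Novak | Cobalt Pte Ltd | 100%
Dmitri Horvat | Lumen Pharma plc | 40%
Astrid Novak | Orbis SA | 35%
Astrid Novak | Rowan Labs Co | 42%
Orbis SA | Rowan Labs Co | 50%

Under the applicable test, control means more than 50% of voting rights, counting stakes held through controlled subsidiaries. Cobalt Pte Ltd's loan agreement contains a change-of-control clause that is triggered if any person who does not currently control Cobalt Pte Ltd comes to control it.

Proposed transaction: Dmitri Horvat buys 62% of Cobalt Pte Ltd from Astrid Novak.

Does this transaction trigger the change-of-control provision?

The purchase adds only to Dmitri's holdings (Astrid's stake shrinks), so Dmitri is the only person who could newly come to control Cobalt.
Dmitri's largest direct stake is 49% in Orbis, which does not meet the threshold, so Dmitri controls no company.
Neither Dmitri nor any entity Dmitri controls holds any voting interest in Cobalt.
So before the transaction, Dmitri does not control Cobalt.
After the purchase, Dmitri holds 62% of Cobalt directly, and Astrid's stake falls to 38%.
Dmitri holds 62% of Cobalt, so Dmitri controls Cobalt.
Dmitri did not control Cobalt before and does after, so the clause is triggered.

Yes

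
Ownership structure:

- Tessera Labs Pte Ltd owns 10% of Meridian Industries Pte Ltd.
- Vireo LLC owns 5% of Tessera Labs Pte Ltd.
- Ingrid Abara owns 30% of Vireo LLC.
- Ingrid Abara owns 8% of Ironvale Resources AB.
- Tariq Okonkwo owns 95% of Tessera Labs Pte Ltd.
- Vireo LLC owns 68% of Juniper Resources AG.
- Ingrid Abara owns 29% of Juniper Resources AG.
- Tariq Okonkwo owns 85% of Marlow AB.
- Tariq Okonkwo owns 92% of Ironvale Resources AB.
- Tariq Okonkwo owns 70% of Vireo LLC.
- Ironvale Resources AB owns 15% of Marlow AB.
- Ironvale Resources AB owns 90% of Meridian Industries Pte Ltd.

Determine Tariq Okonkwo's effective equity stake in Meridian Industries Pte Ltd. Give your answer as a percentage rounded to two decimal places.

Tariq reaches Meridian along 3 paths.
Via Tessera: 95% × 10% = 9.5%.
Via Vireo → Tessera: 70% × 5% × 10% = 0.35%.
Via Ironvale: 92% × 90% = 82.8%.
Total: 9.5% + 0.35% + 82.8% = 92.65%.

92.65%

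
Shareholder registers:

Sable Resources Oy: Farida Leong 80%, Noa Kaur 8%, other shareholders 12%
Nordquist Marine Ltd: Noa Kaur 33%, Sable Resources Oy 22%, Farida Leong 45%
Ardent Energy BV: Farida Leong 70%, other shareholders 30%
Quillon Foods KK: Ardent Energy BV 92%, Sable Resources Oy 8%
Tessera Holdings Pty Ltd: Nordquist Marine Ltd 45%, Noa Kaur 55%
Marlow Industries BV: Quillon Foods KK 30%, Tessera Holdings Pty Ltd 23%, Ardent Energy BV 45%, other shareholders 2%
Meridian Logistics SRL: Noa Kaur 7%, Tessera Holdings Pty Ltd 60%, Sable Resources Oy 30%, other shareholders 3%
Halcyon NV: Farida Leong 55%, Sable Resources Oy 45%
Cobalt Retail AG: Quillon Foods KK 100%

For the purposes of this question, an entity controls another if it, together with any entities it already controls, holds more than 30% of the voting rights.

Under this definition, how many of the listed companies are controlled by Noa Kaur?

3

Noa holds 33% of Nordquist, so Noa controls Nordquist.
Nordquist and Noa together hold 45% + 55% = 100% of Tessera, so Noa controls Tessera.
Noa and Tessera together hold 7% + 60% = 67% of Meridian, so Noa controls Meridian.
No other company's threshold is met.
Noa controls 3 companies.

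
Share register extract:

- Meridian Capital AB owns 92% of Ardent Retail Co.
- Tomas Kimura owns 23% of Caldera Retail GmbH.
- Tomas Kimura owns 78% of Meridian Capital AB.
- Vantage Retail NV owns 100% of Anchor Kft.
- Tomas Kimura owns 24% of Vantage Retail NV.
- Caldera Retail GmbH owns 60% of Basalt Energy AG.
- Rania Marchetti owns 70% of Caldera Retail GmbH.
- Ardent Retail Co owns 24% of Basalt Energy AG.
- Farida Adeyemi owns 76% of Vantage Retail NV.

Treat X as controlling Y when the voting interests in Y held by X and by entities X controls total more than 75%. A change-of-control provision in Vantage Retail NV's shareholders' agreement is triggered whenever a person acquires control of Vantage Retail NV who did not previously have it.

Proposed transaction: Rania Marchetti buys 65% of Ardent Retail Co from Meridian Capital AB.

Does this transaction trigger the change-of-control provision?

The purchase adds only to Rania's holdings (Meridian's stake shrinks), so Rania is the only person who could newly come to control Vantage.
Rania's largest direct stake is 70% in Caldera, which does not meet the threshold, so Rania controls no company.
Neither Rania nor any entity Rania controls holds any voting interest in Vantage.
So before the transaction, Rania does not control Vantage.
After the purchase, Rania holds 65% of Ardent directly, and Meridian's stake falls to 27%.
Rania's side now holds 65% of Ardent, not > 75%, so Rania still does not control Ardent.
After the transaction, neither Rania nor any entity Rania controls holds a voting interest in Vantage, so Rania still does not control it.
No new person acquires control, so the clause is not triggered.

No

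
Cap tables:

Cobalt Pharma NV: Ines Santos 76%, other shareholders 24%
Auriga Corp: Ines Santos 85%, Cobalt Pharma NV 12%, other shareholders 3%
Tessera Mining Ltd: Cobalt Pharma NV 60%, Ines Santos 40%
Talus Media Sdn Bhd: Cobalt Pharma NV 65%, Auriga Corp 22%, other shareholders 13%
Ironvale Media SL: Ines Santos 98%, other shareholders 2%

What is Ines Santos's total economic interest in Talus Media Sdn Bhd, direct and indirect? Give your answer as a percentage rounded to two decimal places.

Ines reaches Talus along 3 paths.
Via Cobalt: 76% × 65% = 49.4%.
Via Auriga: 85% × 22% = 18.7%.
Via Cobalt → Auriga: 76% × 12% × 22% = 2.0064%.
Total: 49.4% + 18.7% + 2.0064% = 70.1064%.
Rounded: 70.11%.

70.11%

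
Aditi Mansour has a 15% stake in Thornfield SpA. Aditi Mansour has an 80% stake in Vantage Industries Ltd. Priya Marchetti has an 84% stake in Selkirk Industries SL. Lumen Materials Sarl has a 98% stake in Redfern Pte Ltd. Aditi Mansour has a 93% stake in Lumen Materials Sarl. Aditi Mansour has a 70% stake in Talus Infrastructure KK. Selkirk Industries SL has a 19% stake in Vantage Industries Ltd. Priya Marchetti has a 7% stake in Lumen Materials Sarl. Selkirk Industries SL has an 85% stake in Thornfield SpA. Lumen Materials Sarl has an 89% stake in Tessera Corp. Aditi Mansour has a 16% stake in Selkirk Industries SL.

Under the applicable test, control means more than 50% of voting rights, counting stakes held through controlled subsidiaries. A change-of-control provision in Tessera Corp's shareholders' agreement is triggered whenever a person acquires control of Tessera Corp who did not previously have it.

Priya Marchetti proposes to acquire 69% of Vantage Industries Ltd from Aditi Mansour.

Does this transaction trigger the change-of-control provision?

The purchase adds only to Priya's holdings (Aditi's stake shrinks), so Priya is the only person who could newly come to control Tessera.
Priya holds 84% of Selkirk, so Priya controls Selkirk.
Selkirk holds 85% of Thornfield, so Priya controls Thornfield.
Neither Priya nor any entity Priya controls holds any voting interest in Tessera.
So before the transaction, Priya does not control Tessera.
After the purchase, Priya holds 69% of Vantage directly, and Aditi's stake falls to 11%.
Selkirk and Priya together hold 19% + 69% = 88% of Vantage, so Priya controls Vantage.
After the transaction, neither Priya nor any entity Priya controls holds a voting interest in Tessera, so Priya still does not control it.
No new person acquires control, so the clause is not triggered.

No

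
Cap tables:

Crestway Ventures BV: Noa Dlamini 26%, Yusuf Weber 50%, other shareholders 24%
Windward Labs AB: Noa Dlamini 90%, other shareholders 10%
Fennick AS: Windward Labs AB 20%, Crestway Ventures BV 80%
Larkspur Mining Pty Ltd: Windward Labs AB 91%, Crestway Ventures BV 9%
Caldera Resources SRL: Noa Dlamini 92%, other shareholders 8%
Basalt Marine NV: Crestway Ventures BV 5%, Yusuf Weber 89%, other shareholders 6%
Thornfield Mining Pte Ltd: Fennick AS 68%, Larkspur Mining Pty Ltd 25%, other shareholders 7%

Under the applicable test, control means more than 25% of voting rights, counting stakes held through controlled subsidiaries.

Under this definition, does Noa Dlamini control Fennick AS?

Yes

Noa holds 26% of Crestway, so Noa controls Crestway.
Noa holds 90% of Windward, so Noa controls Windward.
Windward and Crestway together hold 20% + 80% = 100% of Fennick, so Noa controls Fennick.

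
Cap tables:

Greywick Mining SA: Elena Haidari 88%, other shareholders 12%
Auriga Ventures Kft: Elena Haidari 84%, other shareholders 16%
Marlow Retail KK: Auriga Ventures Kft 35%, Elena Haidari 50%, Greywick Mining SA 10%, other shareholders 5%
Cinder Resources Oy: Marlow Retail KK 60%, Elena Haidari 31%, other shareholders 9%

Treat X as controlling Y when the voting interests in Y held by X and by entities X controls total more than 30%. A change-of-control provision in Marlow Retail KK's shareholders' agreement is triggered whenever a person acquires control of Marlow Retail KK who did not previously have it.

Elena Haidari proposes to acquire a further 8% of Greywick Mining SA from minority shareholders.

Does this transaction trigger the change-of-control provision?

No

The purchase changes only Elena's holdings, so Elena is the only person who could newly come to control Marlow.
Elena holds 88% of Greywick, so Elena controls Greywick.
Elena holds 84% of Auriga, so Elena controls Auriga.
Auriga and Elena and Greywick together hold 35% + 50% + 10% = 95% of Marlow, so Elena controls Marlow.
So Elena already controls Marlow before the transaction.
After the purchase, Elena's direct stake in Greywick rises to 88% + 8% = 96%.
Elena controlled Marlow already, so this is not a new person acquiring control; every other person's position is unchanged or reduced.
No new person acquires control, so the clause is not triggered.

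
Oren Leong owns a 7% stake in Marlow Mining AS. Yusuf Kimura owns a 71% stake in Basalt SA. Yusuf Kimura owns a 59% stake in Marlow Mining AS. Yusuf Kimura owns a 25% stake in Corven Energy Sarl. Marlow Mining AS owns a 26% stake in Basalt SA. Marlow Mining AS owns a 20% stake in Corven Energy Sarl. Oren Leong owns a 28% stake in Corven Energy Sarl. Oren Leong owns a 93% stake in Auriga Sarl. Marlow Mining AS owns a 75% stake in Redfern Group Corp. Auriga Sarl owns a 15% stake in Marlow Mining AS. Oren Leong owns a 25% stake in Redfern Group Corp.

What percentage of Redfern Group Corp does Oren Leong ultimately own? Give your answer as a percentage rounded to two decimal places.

Oren reaches Redfern along 3 paths.
Via Marlow: 7% × 75% = 5.25%.
Via Auriga → Marlow: 93% × 15% × 75% = 10.4625%.
Direct stake: 25% = 25%.
Total: 5.25% + 10.4625% + 25% = 40.7125%.
Rounded: 40.71%.

40.71%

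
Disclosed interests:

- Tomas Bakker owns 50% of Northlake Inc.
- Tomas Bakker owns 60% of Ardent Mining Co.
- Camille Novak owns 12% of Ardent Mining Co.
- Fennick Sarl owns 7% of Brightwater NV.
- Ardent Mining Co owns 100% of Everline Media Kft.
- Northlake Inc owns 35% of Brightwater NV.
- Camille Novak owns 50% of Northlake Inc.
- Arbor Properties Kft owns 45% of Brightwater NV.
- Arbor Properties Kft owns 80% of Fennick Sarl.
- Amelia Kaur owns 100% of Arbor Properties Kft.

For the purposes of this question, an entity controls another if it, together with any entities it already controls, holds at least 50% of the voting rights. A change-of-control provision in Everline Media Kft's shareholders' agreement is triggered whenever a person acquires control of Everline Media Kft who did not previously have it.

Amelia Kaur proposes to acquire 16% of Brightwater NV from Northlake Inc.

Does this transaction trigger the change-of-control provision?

The purchase adds only to Amelia's holdings (Northlake's stake shrinks), so Amelia is the only person who could newly come to control Everline.
Amelia holds 100% of Arbor, so Amelia controls Arbor.
Arbor holds 80% of Fennick, so Amelia controls Fennick.
Fennick and Arbor together hold 7% + 45% = 52% of Brightwater, so Amelia controls Brightwater.
Neither Amelia nor any entity Amelia controls holds any voting interest in Everline.
So before the transaction, Amelia does not control Everline.
After the purchase, Amelia holds 16% of Brightwater directly, and Northlake's stake falls to 19%.
Fennick and Arbor and Amelia together hold 7% + 45% + 16% = 68% of Brightwater, so Amelia controls Brightwater.
After the transaction, neither Amelia nor any entity Amelia controls holds a voting interest in Everline, so Amelia still does not control it.
No new person acquires control, so the clause is not triggered.

No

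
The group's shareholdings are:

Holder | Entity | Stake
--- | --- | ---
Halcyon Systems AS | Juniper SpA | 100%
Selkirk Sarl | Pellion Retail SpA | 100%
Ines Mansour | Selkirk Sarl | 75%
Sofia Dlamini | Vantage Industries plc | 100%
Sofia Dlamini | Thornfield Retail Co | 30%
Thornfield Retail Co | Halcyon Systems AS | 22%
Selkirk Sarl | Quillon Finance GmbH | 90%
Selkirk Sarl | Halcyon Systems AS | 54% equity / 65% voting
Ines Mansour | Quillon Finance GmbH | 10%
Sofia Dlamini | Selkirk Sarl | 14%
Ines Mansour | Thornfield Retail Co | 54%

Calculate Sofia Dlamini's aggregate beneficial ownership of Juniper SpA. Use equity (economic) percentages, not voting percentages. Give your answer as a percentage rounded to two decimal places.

14.16%

Sofia reaches Juniper along 2 paths.
Via Selkirk → Halcyon: 14% × 54% × 100% = 7.56%.
Via Thornfield → Halcyon: 30% × 22% × 100% = 6.6%.
Total: 7.56% + 6.6% = 14.16%.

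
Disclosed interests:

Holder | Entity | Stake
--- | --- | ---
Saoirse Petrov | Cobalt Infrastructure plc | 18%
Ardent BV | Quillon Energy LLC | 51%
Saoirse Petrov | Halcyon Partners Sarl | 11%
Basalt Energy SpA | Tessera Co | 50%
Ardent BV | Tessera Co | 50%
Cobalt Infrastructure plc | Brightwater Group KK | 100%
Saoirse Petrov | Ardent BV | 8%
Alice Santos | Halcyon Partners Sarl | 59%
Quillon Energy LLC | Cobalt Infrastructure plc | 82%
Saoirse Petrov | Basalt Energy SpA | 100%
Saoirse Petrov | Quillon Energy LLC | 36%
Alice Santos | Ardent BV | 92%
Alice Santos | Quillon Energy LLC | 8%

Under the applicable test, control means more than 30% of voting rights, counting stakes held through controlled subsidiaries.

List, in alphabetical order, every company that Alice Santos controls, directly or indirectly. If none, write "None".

Alice holds 92% of Ardent, so Alice controls Ardent.
Alice holds 59% of Halcyon, so Alice controls Halcyon.
Ardent and Alice together hold 51% + 8% = 59% of Quillon, so Alice controls Quillon.
Quillon holds 82% of Cobalt, so Alice controls Cobalt.
Ardent holds 50% of Tessera, so Alice controls Tessera.
Cobalt holds 100% of Brightwater, so Alice controls Brightwater.
No other company's threshold is met.

Ardent BV, Brightwater Group KK, Cobalt Infrastructure plc, Halcyon Partners Sarl, Quillon Energy LLC, Tessera Co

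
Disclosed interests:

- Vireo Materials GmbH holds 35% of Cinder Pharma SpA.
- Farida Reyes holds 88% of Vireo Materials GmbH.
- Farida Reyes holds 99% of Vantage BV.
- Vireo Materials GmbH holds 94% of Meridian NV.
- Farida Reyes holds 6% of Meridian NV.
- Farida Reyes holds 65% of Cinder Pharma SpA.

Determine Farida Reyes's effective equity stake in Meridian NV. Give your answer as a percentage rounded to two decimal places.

88.72%

Farida reaches Meridian along 2 paths.
Via Vireo: 88% × 94% = 82.72%.
Direct stake: 6% = 6%.
Total: 82.72% + 6% = 88.72%.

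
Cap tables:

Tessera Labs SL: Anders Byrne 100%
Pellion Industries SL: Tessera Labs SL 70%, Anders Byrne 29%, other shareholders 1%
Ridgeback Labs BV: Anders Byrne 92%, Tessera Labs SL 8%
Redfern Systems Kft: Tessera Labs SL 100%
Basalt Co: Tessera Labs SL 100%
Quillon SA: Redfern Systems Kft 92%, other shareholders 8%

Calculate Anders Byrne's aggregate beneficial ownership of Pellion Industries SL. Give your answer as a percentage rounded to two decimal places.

99.00%

Anders reaches Pellion along 2 paths.
Via Tessera: 100% × 70% = 70%.
Direct stake: 29% = 29%.
Total: 70% + 29% = 99%.
Rounded: 99.00%.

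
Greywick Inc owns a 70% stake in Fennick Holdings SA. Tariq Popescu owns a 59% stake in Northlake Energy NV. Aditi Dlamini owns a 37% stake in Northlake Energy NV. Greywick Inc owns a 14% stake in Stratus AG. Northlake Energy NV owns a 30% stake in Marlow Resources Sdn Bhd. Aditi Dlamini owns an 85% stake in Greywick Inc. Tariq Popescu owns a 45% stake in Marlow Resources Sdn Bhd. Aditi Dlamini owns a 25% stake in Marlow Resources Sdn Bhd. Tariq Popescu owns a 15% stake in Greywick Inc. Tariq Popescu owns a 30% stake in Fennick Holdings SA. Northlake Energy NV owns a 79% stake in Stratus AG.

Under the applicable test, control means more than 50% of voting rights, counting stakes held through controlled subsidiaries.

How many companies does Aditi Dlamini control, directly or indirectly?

Aditi holds 85% of Greywick, so Aditi controls Greywick.
Greywick holds 70% of Fennick, so Aditi controls Fennick.
No other company's threshold is met.
Aditi controls 2 companies.

2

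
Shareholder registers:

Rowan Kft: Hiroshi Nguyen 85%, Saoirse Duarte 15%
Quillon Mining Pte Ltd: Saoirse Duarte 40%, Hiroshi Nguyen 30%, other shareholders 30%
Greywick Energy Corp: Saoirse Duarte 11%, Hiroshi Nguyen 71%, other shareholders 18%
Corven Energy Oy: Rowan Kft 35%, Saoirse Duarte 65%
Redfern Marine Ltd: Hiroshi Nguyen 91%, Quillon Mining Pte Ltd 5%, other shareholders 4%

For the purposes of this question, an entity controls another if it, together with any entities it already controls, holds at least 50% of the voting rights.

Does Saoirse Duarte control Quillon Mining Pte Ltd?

No

Saoirse holds 65% of Corven, so Saoirse controls Corven.
In Quillon, Saoirse's side holds only 40%, not ≥ 50%.
So Saoirse does not control Quillon.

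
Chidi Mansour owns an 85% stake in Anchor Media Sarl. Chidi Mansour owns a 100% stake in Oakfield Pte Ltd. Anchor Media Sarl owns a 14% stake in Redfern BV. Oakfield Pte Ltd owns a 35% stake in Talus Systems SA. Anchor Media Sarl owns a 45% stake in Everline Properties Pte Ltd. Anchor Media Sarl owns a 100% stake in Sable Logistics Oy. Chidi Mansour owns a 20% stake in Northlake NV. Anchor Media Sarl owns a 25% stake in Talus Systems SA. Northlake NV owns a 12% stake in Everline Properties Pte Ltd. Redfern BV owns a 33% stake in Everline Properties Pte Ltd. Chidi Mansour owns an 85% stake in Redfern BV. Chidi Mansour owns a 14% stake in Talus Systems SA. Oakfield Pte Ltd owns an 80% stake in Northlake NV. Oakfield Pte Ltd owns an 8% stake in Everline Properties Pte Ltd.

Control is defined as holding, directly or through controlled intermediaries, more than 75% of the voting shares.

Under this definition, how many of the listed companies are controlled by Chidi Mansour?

6

Chidi holds 85% of Anchor, so Chidi controls Anchor.
Chidi holds 100% of Oakfield, so Chidi controls Oakfield.
Oakfield and Chidi together hold 80% + 20% = 100% of Northlake, so Chidi controls Northlake.
Chidi and Anchor together hold 85% + 14% = 99% of Redfern, so Chidi controls Redfern.
Oakfield and Anchor and Redfern and Northlake together hold 8% + 45% + 33% + 12% = 98% of Everline, so Chidi controls Everline.
Anchor holds 100% of Sable, so Chidi controls Sable.
No other company's threshold is met.
Chidi controls 6 companies.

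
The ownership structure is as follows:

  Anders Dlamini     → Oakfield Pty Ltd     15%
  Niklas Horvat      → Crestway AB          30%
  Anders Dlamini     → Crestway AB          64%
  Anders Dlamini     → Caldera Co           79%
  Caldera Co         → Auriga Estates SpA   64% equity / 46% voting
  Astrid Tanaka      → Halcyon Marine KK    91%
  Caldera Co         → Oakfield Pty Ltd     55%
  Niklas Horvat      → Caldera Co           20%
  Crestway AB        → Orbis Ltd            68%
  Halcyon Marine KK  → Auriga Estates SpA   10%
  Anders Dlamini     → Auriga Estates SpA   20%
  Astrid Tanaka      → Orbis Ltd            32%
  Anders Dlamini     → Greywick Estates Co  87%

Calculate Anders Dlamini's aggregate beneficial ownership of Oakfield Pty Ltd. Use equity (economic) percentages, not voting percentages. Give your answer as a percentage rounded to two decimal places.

Anders reaches Oakfield along 2 paths.
Direct stake: 15% = 15%.
Via Caldera: 79% × 55% = 43.45%.
Total: 15% + 43.45% = 58.45%.

58.45%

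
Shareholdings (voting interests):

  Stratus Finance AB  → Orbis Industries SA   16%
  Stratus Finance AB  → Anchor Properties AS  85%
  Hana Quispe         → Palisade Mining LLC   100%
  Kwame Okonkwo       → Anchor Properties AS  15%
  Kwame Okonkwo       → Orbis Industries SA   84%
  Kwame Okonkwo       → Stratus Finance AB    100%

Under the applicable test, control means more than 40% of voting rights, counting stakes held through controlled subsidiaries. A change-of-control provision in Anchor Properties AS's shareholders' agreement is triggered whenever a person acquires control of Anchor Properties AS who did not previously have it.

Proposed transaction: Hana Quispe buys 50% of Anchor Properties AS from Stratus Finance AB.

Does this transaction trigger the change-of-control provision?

Yes

The purchase adds only to Hana's holdings (Stratus's stake shrinks), so Hana is the only person who could newly come to control Anchor.
Hana holds 100% of Palisade, so Hana controls Palisade.
Neither Hana nor any entity Hana controls holds any voting interest in Anchor.
So before the transaction, Hana does not control Anchor.
After the purchase, Hana holds 50% of Anchor directly, and Stratus's stake falls to 35%.
Hana holds 50% of Anchor, so Hana controls Anchor.
Hana did not control Anchor before and does after, so the clause is triggered.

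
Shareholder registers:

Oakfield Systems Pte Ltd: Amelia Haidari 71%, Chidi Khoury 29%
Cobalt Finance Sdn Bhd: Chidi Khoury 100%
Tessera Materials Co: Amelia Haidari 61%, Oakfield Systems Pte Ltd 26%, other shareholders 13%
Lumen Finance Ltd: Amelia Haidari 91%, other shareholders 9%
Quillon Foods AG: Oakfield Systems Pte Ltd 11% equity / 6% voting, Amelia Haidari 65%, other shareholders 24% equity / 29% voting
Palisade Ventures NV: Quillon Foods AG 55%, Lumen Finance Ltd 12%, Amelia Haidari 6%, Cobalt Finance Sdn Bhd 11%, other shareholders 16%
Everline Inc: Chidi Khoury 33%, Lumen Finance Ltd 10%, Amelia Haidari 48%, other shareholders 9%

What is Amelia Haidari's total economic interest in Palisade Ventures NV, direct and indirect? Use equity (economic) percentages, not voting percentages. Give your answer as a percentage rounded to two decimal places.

56.97%

Amelia reaches Palisade along 4 paths.
Via Oakfield → Quillon: 71% × 11% × 55% = 4.2955%.
Via Quillon: 65% × 55% = 35.75%.
Via Lumen: 91% × 12% = 10.92%.
Direct stake: 6% = 6%.
Total: 4.2955% + 35.75% + 10.92% + 6% = 56.9655%.
Rounded: 56.97%.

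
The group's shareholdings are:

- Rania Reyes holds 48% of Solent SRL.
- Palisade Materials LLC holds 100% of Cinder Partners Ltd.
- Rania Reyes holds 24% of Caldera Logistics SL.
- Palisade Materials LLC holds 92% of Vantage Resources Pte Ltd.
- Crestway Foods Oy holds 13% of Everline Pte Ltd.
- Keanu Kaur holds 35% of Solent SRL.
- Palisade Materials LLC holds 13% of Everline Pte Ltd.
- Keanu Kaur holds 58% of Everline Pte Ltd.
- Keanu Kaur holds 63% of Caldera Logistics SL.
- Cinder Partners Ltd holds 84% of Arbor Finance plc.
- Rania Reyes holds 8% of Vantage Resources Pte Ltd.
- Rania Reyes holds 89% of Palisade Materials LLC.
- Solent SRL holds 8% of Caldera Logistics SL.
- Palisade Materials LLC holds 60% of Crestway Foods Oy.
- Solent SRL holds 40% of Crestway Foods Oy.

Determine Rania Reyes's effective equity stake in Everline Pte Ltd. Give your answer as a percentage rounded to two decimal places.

21.01%

Rania reaches Everline along 3 paths.
Via Palisade: 89% × 13% = 11.57%.
Via Palisade → Crestway: 89% × 60% × 13% = 6.942%.
Via Solent → Crestway: 48% × 40% × 13% = 2.496%.
Total: 11.57% + 6.942% + 2.496% = 21.008%.
Rounded: 21.01%.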